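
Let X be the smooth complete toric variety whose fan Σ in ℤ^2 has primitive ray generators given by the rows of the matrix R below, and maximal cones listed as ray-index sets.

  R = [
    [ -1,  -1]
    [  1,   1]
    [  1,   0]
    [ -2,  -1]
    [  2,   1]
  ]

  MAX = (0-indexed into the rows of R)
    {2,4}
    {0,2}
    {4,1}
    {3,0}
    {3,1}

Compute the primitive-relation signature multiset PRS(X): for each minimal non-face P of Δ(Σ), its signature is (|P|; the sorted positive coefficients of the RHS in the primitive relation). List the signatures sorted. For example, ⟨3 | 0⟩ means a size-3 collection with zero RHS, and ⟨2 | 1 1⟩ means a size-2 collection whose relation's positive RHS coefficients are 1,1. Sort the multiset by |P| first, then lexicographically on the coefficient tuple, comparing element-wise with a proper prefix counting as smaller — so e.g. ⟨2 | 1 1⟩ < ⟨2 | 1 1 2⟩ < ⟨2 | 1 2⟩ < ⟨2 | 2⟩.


Σ has 5 primitive collections:

  {0,1}:  v_{0} + v_{1} = 0 — sig = ⟨2 | 0⟩
  {3,4}:  v_{3} + v_{4} = 0 — sig = ⟨2 | 0⟩
  {0,4}:  v_{0} + v_{4} = v_{2} — sig = ⟨2 | 1⟩
  {1,2}:  v_{1} + v_{2} = v_{4} — sig = ⟨2 | 1⟩
  {2,3}:  v_{2} + v_{3} = v_{0} — sig = ⟨2 | 1⟩

so the primitive-relation signature multiset is
{ ⟨2 | 0⟩ ×2,  ⟨2 | 1⟩ ×3 }


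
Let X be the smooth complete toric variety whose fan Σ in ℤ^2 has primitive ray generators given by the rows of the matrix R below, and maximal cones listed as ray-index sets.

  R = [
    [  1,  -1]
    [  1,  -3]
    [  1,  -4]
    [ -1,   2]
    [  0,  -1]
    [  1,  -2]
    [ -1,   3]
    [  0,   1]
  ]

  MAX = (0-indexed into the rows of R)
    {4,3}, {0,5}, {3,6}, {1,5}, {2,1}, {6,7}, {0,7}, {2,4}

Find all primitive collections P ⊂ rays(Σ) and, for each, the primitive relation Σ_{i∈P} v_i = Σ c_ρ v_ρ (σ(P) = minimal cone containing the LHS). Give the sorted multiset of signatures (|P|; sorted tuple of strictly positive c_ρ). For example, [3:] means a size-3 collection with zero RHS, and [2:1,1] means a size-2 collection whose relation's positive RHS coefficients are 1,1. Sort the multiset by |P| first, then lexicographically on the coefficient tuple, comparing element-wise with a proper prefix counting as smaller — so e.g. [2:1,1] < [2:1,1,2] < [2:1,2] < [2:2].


20 collections generate NE(X_Σ); each relation:

  P = {1,6}:  v_{1} + v_{6} = 0  ⟹  sig = [2:]
  P = {3,5}:  v_{3} + v_{5} = 0  ⟹  sig = [2:]
  P = {4,7}:  v_{4} + v_{7} = 0  ⟹  sig = [2:]
  P = {0,3}:  v_{0} + v_{3} = v_{7}  ⟹  sig = [2:1]
  P = {0,4}:  v_{0} + v_{4} = v_{5}  ⟹  sig = [2:1]
  P = {1,3}:  v_{1} + v_{3} = v_{4}  ⟹  sig = [2:1]
  P = {1,4}:  v_{1} + v_{4} = v_{2}  ⟹  sig = [2:1]
  P = {1,7}:  v_{1} + v_{7} = v_{5}  ⟹  sig = [2:1]
  P = {2,6}:  v_{2} + v_{6} = v_{4}  ⟹  sig = [2:1]
  P = {2,7}:  v_{2} + v_{7} = v_{1}  ⟹  sig = [2:1]
  P = {3,7}:  v_{3} + v_{7} = v_{6}  ⟹  sig = [2:1]
  P = {4,5}:  v_{4} + v_{5} = v_{1}  ⟹  sig = [2:1]
  P = {4,6}:  v_{4} + v_{6} = v_{3}  ⟹  sig = [2:1]
  P = {5,6}:  v_{5} + v_{6} = v_{7}  ⟹  sig = [2:1]
  P = {5,7}:  v_{5} + v_{7} = v_{0}  ⟹  sig = [2:1]
  P = {0,2}:  v_{0} + v_{2} = v_{1} + v_{5}  ⟹  sig = [2:1,1]
  P = {0,1}:  v_{0} + v_{1} = 2·v_{5}  ⟹  sig = [2:2]
  P = {0,6}:  v_{0} + v_{6} = 2·v_{7}  ⟹  sig = [2:2]
  P = {2,3}:  v_{2} + v_{3} = 2·v_{4}  ⟹  sig = [2:2]
  P = {2,5}:  v_{2} + v_{5} = 2·v_{1}  ⟹  sig = [2:2]

Signatures (|P|; sorted positive RHS coefficients), sorted:
    [2:]
    [2:]
    [2:]
    [2:1]
    [2:1]
    [2:1]
    [2:1]
    [2:1]
    [2:1]
    [2:1]
    [2:1]
    [2:1]
    [2:1]
    [2:1]
    [2:1]
    [2:1,1]
    [2:2]
    [2:2]
    [2:2]
    [2:2]


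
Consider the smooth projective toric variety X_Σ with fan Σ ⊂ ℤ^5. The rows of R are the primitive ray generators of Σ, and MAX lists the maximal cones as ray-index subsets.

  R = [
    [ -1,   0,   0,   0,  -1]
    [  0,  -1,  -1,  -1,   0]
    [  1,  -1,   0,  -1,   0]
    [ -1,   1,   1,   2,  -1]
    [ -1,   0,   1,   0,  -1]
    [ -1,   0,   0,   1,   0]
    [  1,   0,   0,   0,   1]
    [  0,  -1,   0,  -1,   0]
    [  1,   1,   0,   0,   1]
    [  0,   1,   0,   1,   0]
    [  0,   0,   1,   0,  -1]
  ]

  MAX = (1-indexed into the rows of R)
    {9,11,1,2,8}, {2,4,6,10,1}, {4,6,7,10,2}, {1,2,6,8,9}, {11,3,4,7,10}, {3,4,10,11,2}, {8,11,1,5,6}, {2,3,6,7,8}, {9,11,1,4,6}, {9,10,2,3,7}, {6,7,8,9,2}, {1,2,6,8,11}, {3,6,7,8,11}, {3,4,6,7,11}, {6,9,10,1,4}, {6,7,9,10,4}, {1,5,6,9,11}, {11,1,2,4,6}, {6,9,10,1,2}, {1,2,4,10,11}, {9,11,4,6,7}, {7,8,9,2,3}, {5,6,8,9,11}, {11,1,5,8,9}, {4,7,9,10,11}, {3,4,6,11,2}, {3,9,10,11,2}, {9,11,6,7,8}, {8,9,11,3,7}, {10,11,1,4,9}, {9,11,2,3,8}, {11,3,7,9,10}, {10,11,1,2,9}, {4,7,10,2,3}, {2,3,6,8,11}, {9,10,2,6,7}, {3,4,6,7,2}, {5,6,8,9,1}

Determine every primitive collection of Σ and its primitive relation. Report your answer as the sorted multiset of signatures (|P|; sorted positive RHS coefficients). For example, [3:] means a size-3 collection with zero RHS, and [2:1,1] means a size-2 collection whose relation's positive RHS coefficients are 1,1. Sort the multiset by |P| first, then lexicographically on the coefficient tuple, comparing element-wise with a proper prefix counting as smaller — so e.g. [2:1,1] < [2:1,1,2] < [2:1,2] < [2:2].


17 minimal non-faces of Δ(Σ) (on 11 rays):

  • {1,7}:  v_{1} + v_{7} = 0  ⇒ sig = [2:]
  • {8,10}:  v_{8} + v_{10} = 0  ⇒ sig = [2:]
  • {1,3}:  v_{1} + v_{3} = v_{2} + v_{11}  ⇒ sig = [2:1,1]
  • {2,5}:  v_{2} + v_{5} = v_{1} + v_{8}  ⇒ sig = [2:1,1]
  • {3,5}:  v_{3} + v_{5} = v_{8} + v_{11}  ⇒ sig = [2:1,1]
  • {4,8}:  v_{4} + v_{8} = v_{6} + v_{11}  ⇒ sig = [2:1,1]
  • {5,7}:  v_{5} + v_{7} = v_{6} + v_{8} + v_{9} + v_{11}  ⇒ sig = [2:1,1,1,1]
  • {5,10}:  v_{5} + v_{10} = v_{1} + v_{6} + v_{9} + v_{11}  ⇒ sig = [2:1,1,1,1]
  • {4,5}:  v_{4} + v_{5} = v_{1} + 2·v_{6} + v_{9} + 2·v_{11}  ⇒ sig = [2:1,1,2,2]
  • {2,4,9}:  v_{2} + v_{4} + v_{9} = v_{10}  ⇒ sig = [3:1]
  • {2,7,11}:  v_{2} + v_{7} + v_{11} = v_{3}  ⇒ sig = [3:1]
  • {3,6,9}:  v_{3} + v_{6} + v_{9} = v_{7}  ⇒ sig = [3:1]
  • {6,10,11}:  v_{6} + v_{10} + v_{11} = v_{4}  ⇒ sig = [3:1]
  • {3,4,9}:  v_{3} + v_{4} + v_{9} = v_{7} + v_{10} + v_{11}  ⇒ sig = [3:1,1,1]
  • {3,6,10}:  v_{3} + v_{6} + v_{10} = v_{2} + v_{4} + v_{7}  ⇒ sig = [3:1,1,1]
  • {2,6,9,11}:  v_{2} + v_{6} + v_{9} + v_{11} = 0  ⇒ sig = [4:]
  • {1,6,8,9,11}:  v_{1} + v_{6} + v_{8} + v_{9} + v_{11} = v_{5}  ⇒ sig = [5:1]

Sorted signature multiset PRS(X):
{ [2:] ×2,  [2:1,1] ×4,  [2:1,1,1,1] ×2,  [2:1,1,2,2],  [3:1] ×4,  [3:1,1,1] ×2,  [4:],  [5:1] }


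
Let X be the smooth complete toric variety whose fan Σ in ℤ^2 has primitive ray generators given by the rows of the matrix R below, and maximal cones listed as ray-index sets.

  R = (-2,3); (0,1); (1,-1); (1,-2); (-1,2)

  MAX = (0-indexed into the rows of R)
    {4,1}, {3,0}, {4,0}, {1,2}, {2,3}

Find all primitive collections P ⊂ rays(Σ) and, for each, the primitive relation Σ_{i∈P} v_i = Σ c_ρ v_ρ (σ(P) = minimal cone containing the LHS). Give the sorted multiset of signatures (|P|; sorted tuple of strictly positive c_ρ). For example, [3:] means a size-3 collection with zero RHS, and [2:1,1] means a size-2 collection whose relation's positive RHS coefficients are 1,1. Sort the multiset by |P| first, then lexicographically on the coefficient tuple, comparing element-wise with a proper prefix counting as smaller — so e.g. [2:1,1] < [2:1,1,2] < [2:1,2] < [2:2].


5 collections generate NE(X_Σ); each relation:

  P={3,4}:  v_{3} + v_{4} = 0 ; sig = [2:]
  P={0,2}:  v_{0} + v_{2} = v_{4} ; sig = [2:1]
  P={1,3}:  v_{1} + v_{3} = v_{2} ; sig = [2:1]
  P={2,4}:  v_{2} + v_{4} = v_{1} ; sig = [2:1]
  P={0,1}:  v_{0} + v_{1} = 2·v_{4} ; sig = [2:2]

Signatures (|P|; sorted positive RHS coefficients), sorted:
{ [2:],  [2:1] ×3,  [2:2] }


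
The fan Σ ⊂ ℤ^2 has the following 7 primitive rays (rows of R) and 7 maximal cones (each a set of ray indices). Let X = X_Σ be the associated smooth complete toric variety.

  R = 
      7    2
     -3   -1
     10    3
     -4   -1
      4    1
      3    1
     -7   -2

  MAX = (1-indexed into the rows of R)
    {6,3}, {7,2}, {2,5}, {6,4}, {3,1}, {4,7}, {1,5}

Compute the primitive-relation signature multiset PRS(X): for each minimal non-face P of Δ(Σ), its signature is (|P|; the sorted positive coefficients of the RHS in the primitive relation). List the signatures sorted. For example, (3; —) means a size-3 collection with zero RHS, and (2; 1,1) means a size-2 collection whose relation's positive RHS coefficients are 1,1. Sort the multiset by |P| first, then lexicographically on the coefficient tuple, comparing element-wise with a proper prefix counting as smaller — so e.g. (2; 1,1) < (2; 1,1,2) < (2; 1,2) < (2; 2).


Σ has 14 primitive collections:

  P={1,7}:  v_{1} + v_{7} = 0  so sig = (2; —)
  P={2,6}:  v_{2} + v_{6} = 0  so sig = (2; —)
  P={4,5}:  v_{4} + v_{5} = 0  so sig = (2; —)
  P={1,2}:  v_{1} + v_{2} = v_{5}  so sig = (2; 1)
  P={1,4}:  v_{1} + v_{4} = v_{6}  so sig = (2; 1)
  P={1,6}:  v_{1} + v_{6} = v_{3}  so sig = (2; 1)
  P={2,3}:  v_{2} + v_{3} = v_{1}  so sig = (2; 1)
  P={2,4}:  v_{2} + v_{4} = v_{7}  so sig = (2; 1)
  P={3,7}:  v_{3} + v_{7} = v_{6}  so sig = (2; 1)
  P={5,6}:  v_{5} + v_{6} = v_{1}  so sig = (2; 1)
  P={5,7}:  v_{5} + v_{7} = v_{2}  so sig = (2; 1)
  P={6,7}:  v_{6} + v_{7} = v_{4}  so sig = (2; 1)
  P={3,4}:  v_{3} + v_{4} = 2·v_{6}  so sig = (2; 2)
  P={3,5}:  v_{3} + v_{5} = 2·v_{1}  so sig = (2; 2)

Sorted signature multiset PRS(X):
[(2; —), (2; —), (2; —), (2; 1), (2; 1), (2; 1), (2; 1), (2; 1), (2; 1), (2; 1), (2; 1), (2; 1), (2; 2), (2; 2)]


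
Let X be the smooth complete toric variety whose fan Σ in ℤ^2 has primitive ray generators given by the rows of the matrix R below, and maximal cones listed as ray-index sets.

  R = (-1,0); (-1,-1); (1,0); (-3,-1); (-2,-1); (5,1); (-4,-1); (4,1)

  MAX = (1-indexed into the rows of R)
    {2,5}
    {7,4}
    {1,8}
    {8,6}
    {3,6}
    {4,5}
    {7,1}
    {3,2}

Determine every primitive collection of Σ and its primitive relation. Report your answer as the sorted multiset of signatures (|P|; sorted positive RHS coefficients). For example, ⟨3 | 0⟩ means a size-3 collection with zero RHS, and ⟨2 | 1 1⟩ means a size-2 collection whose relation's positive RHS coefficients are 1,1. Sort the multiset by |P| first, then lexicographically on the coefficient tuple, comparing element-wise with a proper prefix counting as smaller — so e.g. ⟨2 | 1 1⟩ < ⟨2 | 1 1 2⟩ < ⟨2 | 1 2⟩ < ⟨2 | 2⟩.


Δ(Σ) — 8 vertices, 20 min non-faces:

  {1,3}:  v_{1} + v_{3} = 0  ⟹  sig = ⟨2 | 0⟩
  {7,8}:  v_{7} + v_{8} = 0  ⟹  sig = ⟨2 | 0⟩
  {1,2}:  v_{1} + v_{2} = v_{5}  ⟹  sig = ⟨2 | 1⟩
  {1,4}:  v_{1} + v_{4} = v_{7}  ⟹  sig = ⟨2 | 1⟩
  {1,5}:  v_{1} + v_{5} = v_{4}  ⟹  sig = ⟨2 | 1⟩
  {1,6}:  v_{1} + v_{6} = v_{8}  ⟹  sig = ⟨2 | 1⟩
  {3,4}:  v_{3} + v_{4} = v_{5}  ⟹  sig = ⟨2 | 1⟩
  {3,5}:  v_{3} + v_{5} = v_{2}  ⟹  sig = ⟨2 | 1⟩
  {3,7}:  v_{3} + v_{7} = v_{4}  ⟹  sig = ⟨2 | 1⟩
  {3,8}:  v_{3} + v_{8} = v_{6}  ⟹  sig = ⟨2 | 1⟩
  {4,8}:  v_{4} + v_{8} = v_{3}  ⟹  sig = ⟨2 | 1⟩
  {6,7}:  v_{6} + v_{7} = v_{3}  ⟹  sig = ⟨2 | 1⟩
  {2,7}:  v_{2} + v_{7} = v_{4} + v_{5}  ⟹  sig = ⟨2 | 1 1⟩
  {2,4}:  v_{2} + v_{4} = 2·v_{5}  ⟹  sig = ⟨2 | 2⟩
  {4,6}:  v_{4} + v_{6} = 2·v_{3}  ⟹  sig = ⟨2 | 2⟩
  {5,7}:  v_{5} + v_{7} = 2·v_{4}  ⟹  sig = ⟨2 | 2⟩
  {5,8}:  v_{5} + v_{8} = 2·v_{3}  ⟹  sig = ⟨2 | 2⟩
  {2,8}:  v_{2} + v_{8} = 3·v_{3}  ⟹  sig = ⟨2 | 3⟩
  {5,6}:  v_{5} + v_{6} = 3·v_{3}  ⟹  sig = ⟨2 | 3⟩
  {2,6}:  v_{2} + v_{6} = 4·v_{3}  ⟹  sig = ⟨2 | 4⟩

Sorted signature multiset PRS(X):
[⟨2 | 0⟩, ⟨2 | 0⟩, ⟨2 | 1⟩, ⟨2 | 1⟩, ⟨2 | 1⟩, ⟨2 | 1⟩, ⟨2 | 1⟩, ⟨2 | 1⟩, ⟨2 | 1⟩, ⟨2 | 1⟩, ⟨2 | 1⟩, ⟨2 | 1⟩, ⟨2 | 1 1⟩, ⟨2 | 2⟩, ⟨2 | 2⟩, ⟨2 | 2⟩, ⟨2 | 2⟩, ⟨2 | 3⟩, ⟨2 | 3⟩, ⟨2 | 4⟩]


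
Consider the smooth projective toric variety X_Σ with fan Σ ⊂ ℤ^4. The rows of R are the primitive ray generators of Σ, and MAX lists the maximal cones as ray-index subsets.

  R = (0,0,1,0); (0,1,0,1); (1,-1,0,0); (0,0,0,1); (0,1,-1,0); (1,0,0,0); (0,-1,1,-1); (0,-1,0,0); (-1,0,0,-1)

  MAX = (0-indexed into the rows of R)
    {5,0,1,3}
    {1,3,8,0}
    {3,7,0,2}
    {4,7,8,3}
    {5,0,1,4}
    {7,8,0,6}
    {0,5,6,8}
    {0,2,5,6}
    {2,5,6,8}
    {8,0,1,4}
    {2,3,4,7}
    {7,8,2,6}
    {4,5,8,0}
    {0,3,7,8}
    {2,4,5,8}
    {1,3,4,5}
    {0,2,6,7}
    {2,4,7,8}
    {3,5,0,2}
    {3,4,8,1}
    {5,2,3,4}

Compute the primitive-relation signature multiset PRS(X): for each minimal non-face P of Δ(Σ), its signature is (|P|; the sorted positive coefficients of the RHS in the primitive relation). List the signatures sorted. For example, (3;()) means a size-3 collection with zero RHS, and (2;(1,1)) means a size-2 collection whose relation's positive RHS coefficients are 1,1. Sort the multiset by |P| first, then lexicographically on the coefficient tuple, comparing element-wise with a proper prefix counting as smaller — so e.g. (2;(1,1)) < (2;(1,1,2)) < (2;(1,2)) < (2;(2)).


|primitive collections| = 13. Relations:

  • {1,6}:  v_{1} + v_{6} = v_{0} ; sig = (2;(1))
  • {1,7}:  v_{1} + v_{7} = v_{3} ; sig = (2;(1))
  • {5,7}:  v_{5} + v_{7} = v_{2} ; sig = (2;(1))
  • {1,2}:  v_{1} + v_{2} = v_{3} + v_{5} ; sig = (2;(1,1))
  • {3,6}:  v_{3} + v_{6} = v_{0} + v_{7} ; sig = (2;(1,1))
  • {4,6}:  v_{4} + v_{6} = v_{5} + v_{8} ; sig = (2;(1,1))
  • {0,4,7}:  v_{0} + v_{4} + v_{7} = 0 ; sig = (3;())
  • {3,5,8}:  v_{3} + v_{5} + v_{8} = 0 ; sig = (3;())
  • {0,2,4}:  v_{0} + v_{2} + v_{4} = v_{5} ; sig = (3;(1))
  • {0,2,8}:  v_{0} + v_{2} + v_{8} = v_{6} ; sig = (3;(1))
  • {0,3,4}:  v_{0} + v_{3} + v_{4} = v_{1} ; sig = (3;(1))
  • {2,3,8}:  v_{2} + v_{3} + v_{8} = v_{7} ; sig = (3;(1))
  • {1,5,8}:  v_{1} + v_{5} + v_{8} = v_{0} + v_{4} ; sig = (3;(1,1))

Hence PRS(X_Σ) =
[(2;(1)), (2;(1)), (2;(1)), (2;(1,1)), (2;(1,1)), (2;(1,1)), (3;()), (3;()), (3;(1)), (3;(1)), (3;(1)), (3;(1)), (3;(1,1))]


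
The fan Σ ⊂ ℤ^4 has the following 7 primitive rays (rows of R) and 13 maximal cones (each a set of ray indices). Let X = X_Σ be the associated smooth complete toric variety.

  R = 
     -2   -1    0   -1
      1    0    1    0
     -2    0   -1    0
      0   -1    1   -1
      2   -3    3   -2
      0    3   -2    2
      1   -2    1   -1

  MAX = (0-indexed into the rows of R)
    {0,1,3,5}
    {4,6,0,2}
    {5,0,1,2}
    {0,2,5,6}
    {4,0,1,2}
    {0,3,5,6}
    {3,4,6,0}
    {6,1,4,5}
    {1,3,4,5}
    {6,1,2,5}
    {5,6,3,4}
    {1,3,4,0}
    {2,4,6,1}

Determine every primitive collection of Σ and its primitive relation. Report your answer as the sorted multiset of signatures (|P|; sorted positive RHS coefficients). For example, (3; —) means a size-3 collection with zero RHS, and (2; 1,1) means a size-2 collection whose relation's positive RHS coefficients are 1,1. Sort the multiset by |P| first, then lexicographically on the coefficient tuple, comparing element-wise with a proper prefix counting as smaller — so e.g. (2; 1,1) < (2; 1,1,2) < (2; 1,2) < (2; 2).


Σ has 5 primitive collections:

  P = {2,3}:  v_{2} + v_{3} = v_{0} ; sig = (2; 1)
  P = {2,4,5}:  v_{2} + v_{4} + v_{5} = 0 ; sig = (3; —)
  P = {0,4,5}:  v_{0} + v_{4} + v_{5} = v_{3} ; sig = (3; 1)
  P = {1,3,6}:  v_{1} + v_{3} + v_{6} = v_{4} ; sig = (3; 1)
  P = {0,1,6}:  v_{0} + v_{1} + v_{6} = v_{2} + v_{4} ; sig = (3; 1,1)

Signatures (|P|; sorted positive RHS coefficients), sorted:
    |P|=2: 1 collection, coeffs (1)
    |P|=3: 4 collections, coeffs (), (1), (1), (1,1)


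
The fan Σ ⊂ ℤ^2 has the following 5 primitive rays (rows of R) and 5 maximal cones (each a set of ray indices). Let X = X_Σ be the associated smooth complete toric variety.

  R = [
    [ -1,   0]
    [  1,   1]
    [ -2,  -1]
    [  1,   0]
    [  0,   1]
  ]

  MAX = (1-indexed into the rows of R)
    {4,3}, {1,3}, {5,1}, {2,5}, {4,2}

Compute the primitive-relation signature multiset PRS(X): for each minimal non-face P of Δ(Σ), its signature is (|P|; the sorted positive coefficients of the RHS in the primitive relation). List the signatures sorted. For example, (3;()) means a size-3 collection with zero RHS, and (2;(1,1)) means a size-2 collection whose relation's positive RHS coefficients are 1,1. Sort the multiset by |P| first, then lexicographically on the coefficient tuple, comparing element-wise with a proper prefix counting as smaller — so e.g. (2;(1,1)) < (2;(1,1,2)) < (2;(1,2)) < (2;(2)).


5 minimal non-faces of Δ(Σ) (on 5 rays):

  P = {1,4}:  v_{1} + v_{4} = 0 — sig = (2;())
  P = {1,2}:  v_{1} + v_{2} = v_{5} — sig = (2;(1))
  P = {2,3}:  v_{2} + v_{3} = v_{1} — sig = (2;(1))
  P = {4,5}:  v_{4} + v_{5} = v_{2} — sig = (2;(1))
  P = {3,5}:  v_{3} + v_{5} = 2·v_{1} — sig = (2;(2))

so the primitive-relation signature multiset is
    (2;())
    (2;(1))
    (2;(1))
    (2;(1))
    (2;(2))


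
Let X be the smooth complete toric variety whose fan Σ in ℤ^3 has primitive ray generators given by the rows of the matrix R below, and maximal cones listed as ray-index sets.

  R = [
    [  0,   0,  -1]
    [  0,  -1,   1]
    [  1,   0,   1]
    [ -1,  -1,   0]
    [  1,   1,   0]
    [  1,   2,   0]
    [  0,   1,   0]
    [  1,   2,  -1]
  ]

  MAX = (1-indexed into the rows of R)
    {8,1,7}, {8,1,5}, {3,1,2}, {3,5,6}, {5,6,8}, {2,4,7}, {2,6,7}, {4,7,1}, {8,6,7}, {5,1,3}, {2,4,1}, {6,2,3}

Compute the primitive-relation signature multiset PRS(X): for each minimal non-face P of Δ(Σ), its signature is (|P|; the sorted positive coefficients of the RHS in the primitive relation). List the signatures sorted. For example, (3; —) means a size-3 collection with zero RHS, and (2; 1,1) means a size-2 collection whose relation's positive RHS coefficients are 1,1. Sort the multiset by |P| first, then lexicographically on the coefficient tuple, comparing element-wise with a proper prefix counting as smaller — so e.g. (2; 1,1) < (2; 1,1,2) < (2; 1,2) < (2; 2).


Minimal non-faces — 11 found among 8 rays, 12 max cones:

  P = {4,5}:  v_{4} + v_{5} = 0 ; sig = (2; —)
  P = {1,6}:  v_{1} + v_{6} = v_{8} ; sig = (2; 1)
  P = {2,5}:  v_{2} + v_{5} = v_{3} ; sig = (2; 1)
  P = {2,8}:  v_{2} + v_{8} = v_{5} ; sig = (2; 1)
  P = {3,4}:  v_{3} + v_{4} = v_{2} ; sig = (2; 1)
  P = {4,6}:  v_{4} + v_{6} = v_{7} ; sig = (2; 1)
  P = {5,7}:  v_{5} + v_{7} = v_{6} ; sig = (2; 1)
  P = {3,7}:  v_{3} + v_{7} = v_{2} + v_{6} ; sig = (2; 1,1)
  P = {4,8}:  v_{4} + v_{8} = v_{1} + v_{7} ; sig = (2; 1,1)
  P = {3,8}:  v_{3} + v_{8} = 2·v_{5} ; sig = (2; 2)
  P = {1,2,7}:  v_{1} + v_{2} + v_{7} = 0 ; sig = (3; —)

Signatures (|P|; sorted positive RHS coefficients), sorted:
    (2; —)
    (2; 1)
    (2; 1)
    (2; 1)
    (2; 1)
    (2; 1)
    (2; 1)
    (2; 1,1)
    (2; 1,1)
    (2; 2)
    (3; —)


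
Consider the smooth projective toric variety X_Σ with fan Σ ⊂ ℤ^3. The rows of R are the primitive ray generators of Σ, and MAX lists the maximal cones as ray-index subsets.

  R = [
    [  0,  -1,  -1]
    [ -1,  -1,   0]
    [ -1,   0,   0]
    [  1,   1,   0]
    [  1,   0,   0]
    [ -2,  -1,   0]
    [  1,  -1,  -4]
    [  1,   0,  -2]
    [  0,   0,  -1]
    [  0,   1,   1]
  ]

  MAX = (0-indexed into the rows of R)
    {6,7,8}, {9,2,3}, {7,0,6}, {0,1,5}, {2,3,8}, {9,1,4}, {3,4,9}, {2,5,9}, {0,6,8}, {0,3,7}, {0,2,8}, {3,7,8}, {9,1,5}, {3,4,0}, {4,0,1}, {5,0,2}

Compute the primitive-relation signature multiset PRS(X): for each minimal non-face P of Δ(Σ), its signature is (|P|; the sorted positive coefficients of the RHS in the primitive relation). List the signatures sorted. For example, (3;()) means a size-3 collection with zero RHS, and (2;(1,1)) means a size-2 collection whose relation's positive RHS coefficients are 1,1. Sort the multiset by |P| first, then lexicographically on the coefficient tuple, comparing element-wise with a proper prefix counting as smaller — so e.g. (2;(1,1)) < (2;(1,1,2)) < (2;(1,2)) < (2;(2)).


Σ has 24 primitive collections:

  {0,9}:  v_{0} + v_{9} = 0 ; sig = (2;())
  {1,3}:  v_{1} + v_{3} = 0 ; sig = (2;())
  {2,4}:  v_{2} + v_{4} = 0 ; sig = (2;())
  {1,2}:  v_{1} + v_{2} = v_{5} ; sig = (2;(1))
  {3,5}:  v_{3} + v_{5} = v_{2} ; sig = (2;(1))
  {4,5}:  v_{4} + v_{5} = v_{1} ; sig = (2;(1))
  {1,7}:  v_{1} + v_{7} = v_{0} + v_{8} ; sig = (2;(1,1))
  {1,8}:  v_{1} + v_{8} = v_{0} + v_{2} ; sig = (2;(1,1))
  {4,8}:  v_{4} + v_{8} = v_{0} + v_{3} ; sig = (2;(1,1))
  {6,9}:  v_{6} + v_{9} = v_{7} + v_{8} ; sig = (2;(1,1))
  {7,9}:  v_{7} + v_{9} = v_{3} + v_{8} ; sig = (2;(1,1))
  {8,9}:  v_{8} + v_{9} = v_{2} + v_{3} ; sig = (2;(1,1))
  {5,7}:  v_{5} + v_{7} = v_{0} + v_{2} + v_{8} ; sig = (2;(1,1,1))
  {4,6}:  v_{4} + v_{6} = 2·v_{0} + v_{3} + v_{7} ; sig = (2;(1,1,2))
  {5,8}:  v_{5} + v_{8} = v_{0} + 2·v_{2} ; sig = (2;(1,2))
  {5,6}:  v_{5} + v_{6} = 2·v_{0} + v_{2} + 2·v_{8} ; sig = (2;(1,2,2))
  {2,6}:  v_{2} + v_{6} = v_{0} + 3·v_{8} ; sig = (2;(1,3))
  {2,7}:  v_{2} + v_{7} = 2·v_{8} ; sig = (2;(2))
  {3,6}:  v_{3} + v_{6} = 2·v_{7} ; sig = (2;(2))
  {1,6}:  v_{1} + v_{6} = 2·v_{0} + 2·v_{8} ; sig = (2;(2,2))
  {4,7}:  v_{4} + v_{7} = 2·v_{0} + 2·v_{3} ; sig = (2;(2,2))
  {0,2,3}:  v_{0} + v_{2} + v_{3} = v_{8} ; sig = (3;(1))
  {0,3,8}:  v_{0} + v_{3} + v_{8} = v_{7} ; sig = (3;(1))
  {0,7,8}:  v_{0} + v_{7} + v_{8} = v_{6} ; sig = (3;(1))

Signatures (|P|; sorted positive RHS coefficients), sorted:
    (2;())
    (2;())
    (2;())
    (2;(1))
    (2;(1))
    (2;(1))
    (2;(1,1))
    (2;(1,1))
    (2;(1,1))
    (2;(1,1))
    (2;(1,1))
    (2;(1,1))
    (2;(1,1,1))
    (2;(1,1,2))
    (2;(1,2))
    (2;(1,2,2))
    (2;(1,3))
    (2;(2))
    (2;(2))
    (2;(2,2))
    (2;(2,2))
    (3;(1))
    (3;(1))
    (3;(1))


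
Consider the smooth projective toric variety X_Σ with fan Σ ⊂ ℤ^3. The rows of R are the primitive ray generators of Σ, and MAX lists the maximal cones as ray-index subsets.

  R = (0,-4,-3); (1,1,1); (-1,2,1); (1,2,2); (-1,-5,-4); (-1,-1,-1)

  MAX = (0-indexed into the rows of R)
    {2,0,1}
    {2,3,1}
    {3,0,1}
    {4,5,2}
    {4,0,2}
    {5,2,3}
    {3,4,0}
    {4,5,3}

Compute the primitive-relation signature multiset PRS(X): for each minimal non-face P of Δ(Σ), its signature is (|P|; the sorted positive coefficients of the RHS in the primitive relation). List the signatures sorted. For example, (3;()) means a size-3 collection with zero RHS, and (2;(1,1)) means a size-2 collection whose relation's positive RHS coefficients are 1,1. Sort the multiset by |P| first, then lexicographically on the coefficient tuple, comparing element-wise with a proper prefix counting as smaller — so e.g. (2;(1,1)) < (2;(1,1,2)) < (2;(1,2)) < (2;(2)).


5 collections generate NE(X_Σ); each relation:

  P = {1,5}:  v_{1} + v_{5} = 0 — sig = (2;())
  P = {0,5}:  v_{0} + v_{5} = v_{4} — sig = (2;(1))
  P = {1,4}:  v_{1} + v_{4} = v_{0} — sig = (2;(1))
  P = {0,2,3}:  v_{0} + v_{2} + v_{3} = 0 — sig = (3;())
  P = {2,3,4}:  v_{2} + v_{3} + v_{4} = v_{5} — sig = (3;(1))

Hence PRS(X_Σ) =
    (2;())
    (2;(1))
    (2;(1))
    (3;())
    (3;(1))


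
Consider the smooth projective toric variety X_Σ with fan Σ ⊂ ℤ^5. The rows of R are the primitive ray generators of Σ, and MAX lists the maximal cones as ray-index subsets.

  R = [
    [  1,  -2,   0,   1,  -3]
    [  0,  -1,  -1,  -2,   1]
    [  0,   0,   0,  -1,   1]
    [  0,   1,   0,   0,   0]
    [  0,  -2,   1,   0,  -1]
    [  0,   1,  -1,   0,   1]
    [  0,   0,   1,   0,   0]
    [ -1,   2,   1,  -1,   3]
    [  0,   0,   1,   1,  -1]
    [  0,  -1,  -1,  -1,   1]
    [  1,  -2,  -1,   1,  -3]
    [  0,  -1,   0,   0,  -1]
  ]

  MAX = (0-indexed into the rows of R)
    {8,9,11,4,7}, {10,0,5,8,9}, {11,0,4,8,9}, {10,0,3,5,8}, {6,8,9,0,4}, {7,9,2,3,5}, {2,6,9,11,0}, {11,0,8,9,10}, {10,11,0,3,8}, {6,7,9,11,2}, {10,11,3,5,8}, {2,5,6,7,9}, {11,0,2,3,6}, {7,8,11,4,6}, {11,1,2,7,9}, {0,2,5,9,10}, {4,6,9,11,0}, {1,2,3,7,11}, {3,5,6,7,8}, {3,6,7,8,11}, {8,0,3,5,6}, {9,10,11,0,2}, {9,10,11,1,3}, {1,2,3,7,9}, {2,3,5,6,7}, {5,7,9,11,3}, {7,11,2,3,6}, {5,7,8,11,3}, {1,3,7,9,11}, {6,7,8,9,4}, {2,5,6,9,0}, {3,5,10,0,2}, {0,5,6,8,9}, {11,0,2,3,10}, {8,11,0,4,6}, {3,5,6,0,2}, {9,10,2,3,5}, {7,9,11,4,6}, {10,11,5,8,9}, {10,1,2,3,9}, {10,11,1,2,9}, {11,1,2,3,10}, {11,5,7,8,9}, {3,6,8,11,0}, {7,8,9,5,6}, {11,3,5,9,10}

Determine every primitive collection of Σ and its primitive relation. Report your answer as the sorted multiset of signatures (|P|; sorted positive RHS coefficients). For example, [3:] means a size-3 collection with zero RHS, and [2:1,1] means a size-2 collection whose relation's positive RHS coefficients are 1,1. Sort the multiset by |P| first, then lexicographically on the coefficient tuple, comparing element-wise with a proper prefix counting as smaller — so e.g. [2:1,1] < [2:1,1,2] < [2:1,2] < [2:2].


21 collections generate NE(X_Σ); each relation:

  P = {7,10}:  v_{7} + v_{10} = 0 — sig = [2:]
  P = {0,7}:  v_{0} + v_{7} = v_{6} — sig = [2:1]
  P = {2,8}:  v_{2} + v_{8} = v_{6} — sig = [2:1]
  P = {6,10}:  v_{6} + v_{10} = v_{0} — sig = [2:1]
  P = {1,8}:  v_{1} + v_{8} = v_{2} + v_{11} — sig = [2:1,1]
  P = {3,4}:  v_{3} + v_{4} = v_{6} + v_{11} — sig = [2:1,1]
  P = {4,5}:  v_{4} + v_{5} = v_{8} + v_{9} — sig = [2:1,1]
  P = {4,10}:  v_{4} + v_{10} = v_{0} + v_{8} + v_{9} + v_{11} — sig = [2:1,1,1,1]
  P = {1,4}:  v_{1} + v_{4} = v_{2} + v_{6} + v_{9} + 2·v_{11} — sig = [2:1,1,1,2]
  P = {0,1}:  v_{0} + v_{1} = 2·v_{2} + v_{10} + v_{11} — sig = [2:1,1,2]
  P = {2,4}:  v_{2} + v_{4} = 2·v_{6} + v_{9} + v_{11} — sig = [2:1,1,2]
  P = {1,6}:  v_{1} + v_{6} = 2·v_{2} + v_{11} — sig = [2:1,2]
  P = {1,5}:  v_{1} + v_{5} = 2·v_{3} + 2·v_{9} — sig = [2:2,2]
  P = {3,8,9}:  v_{3} + v_{8} + v_{9} = 0 — sig = [3:]
  P = {5,6,11}:  v_{5} + v_{6} + v_{11} = 0 — sig = [3:]
  P = {0,5,11}:  v_{0} + v_{5} + v_{11} = v_{10} — sig = [3:1]
  P = {3,6,9}:  v_{3} + v_{6} + v_{9} = v_{2} — sig = [3:1]
  P = {0,3,9}:  v_{0} + v_{3} + v_{9} = v_{2} + v_{10} — sig = [3:1,1]
  P = {2,5,11}:  v_{2} + v_{5} + v_{11} = v_{3} + v_{9} — sig = [3:1,1]
  P = {2,3,9,11}:  v_{2} + v_{3} + v_{9} + v_{11} = v_{1} — sig = [4:1]
  P = {6,8,9,11}:  v_{6} + v_{8} + v_{9} + v_{11} = v_{4} — sig = [4:1]

so the primitive-relation signature multiset is
    [2:]
    [2:1]
    [2:1]
    [2:1]
    [2:1,1]
    [2:1,1]
    [2:1,1]
    [2:1,1,1,1]
    [2:1,1,1,2]
    [2:1,1,2]
    [2:1,1,2]
    [2:1,2]
    [2:2,2]
    [3:]
    [3:]
    [3:1]
    [3:1]
    [3:1,1]
    [3:1,1]
    [4:1]
    [4:1]


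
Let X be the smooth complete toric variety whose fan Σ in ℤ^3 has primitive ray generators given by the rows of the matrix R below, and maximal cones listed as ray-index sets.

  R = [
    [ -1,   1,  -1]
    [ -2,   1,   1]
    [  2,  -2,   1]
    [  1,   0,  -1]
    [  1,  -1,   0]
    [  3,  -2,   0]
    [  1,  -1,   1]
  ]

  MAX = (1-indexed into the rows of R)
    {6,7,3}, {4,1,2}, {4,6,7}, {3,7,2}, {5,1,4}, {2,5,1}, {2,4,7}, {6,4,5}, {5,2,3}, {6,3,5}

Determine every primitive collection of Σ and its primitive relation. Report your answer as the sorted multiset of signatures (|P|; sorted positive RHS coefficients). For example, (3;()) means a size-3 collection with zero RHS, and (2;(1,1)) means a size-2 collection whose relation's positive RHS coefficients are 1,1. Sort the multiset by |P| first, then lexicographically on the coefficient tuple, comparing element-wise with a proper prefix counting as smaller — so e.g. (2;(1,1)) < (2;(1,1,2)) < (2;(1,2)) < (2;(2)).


|primitive collections| = 7. Relations:

  • {1,7}:  v_{1} + v_{7} = 0  ⟹  sig = (2;())
  • {1,3}:  v_{1} + v_{3} = v_{5}  ⟹  sig = (2;(1))
  • {2,6}:  v_{2} + v_{6} = v_{7}  ⟹  sig = (2;(1))
  • {3,4}:  v_{3} + v_{4} = v_{6}  ⟹  sig = (2;(1))
  • {5,7}:  v_{5} + v_{7} = v_{3}  ⟹  sig = (2;(1))
  • {1,6}:  v_{1} + v_{6} = v_{4} + v_{5}  ⟹  sig = (2;(1,1))
  • {2,4,5}:  v_{2} + v_{4} + v_{5} = 0  ⟹  sig = (3;())

Sorted signature multiset PRS(X):
{ (2;()),  (2;(1)) ×4,  (2;(1,1)),  (3;()) }


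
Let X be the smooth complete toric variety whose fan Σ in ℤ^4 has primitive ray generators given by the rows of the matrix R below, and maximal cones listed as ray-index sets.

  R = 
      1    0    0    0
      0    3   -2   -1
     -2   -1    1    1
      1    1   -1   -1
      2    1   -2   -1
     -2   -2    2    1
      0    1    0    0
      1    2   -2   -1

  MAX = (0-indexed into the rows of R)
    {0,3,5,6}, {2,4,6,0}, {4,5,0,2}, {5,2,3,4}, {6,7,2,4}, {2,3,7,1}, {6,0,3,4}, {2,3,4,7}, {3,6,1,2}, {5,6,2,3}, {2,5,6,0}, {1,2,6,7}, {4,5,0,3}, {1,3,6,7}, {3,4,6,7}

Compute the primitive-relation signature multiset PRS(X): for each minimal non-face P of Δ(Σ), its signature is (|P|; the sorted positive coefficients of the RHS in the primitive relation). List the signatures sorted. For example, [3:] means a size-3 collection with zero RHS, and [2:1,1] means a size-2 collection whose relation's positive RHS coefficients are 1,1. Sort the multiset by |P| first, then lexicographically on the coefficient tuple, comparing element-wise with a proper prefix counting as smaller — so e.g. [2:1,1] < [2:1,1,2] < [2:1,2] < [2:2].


The 9 primitive collections of Σ (r=8, n=4):

  • {0,1}:  v_{0} + v_{1} = v_{6} + v_{7} ; sig = [2:1,1]
  • {0,7}:  v_{0} + v_{7} = v_{4} + v_{6} ; sig = [2:1,1]
  • {5,7}:  v_{5} + v_{7} = v_{2} + v_{3} ; sig = [2:1,1]
  • {1,5}:  v_{1} + v_{5} = 2·v_{2} + 2·v_{3} + v_{6} ; sig = [2:1,2,2]
  • {1,4}:  v_{1} + v_{4} = 2·v_{7} ; sig = [2:2]
  • {0,2,3}:  v_{0} + v_{2} + v_{3} = 0 ; sig = [3:]
  • {4,5,6}:  v_{4} + v_{5} + v_{6} = 0 ; sig = [3:]
  • {2,3,4,6}:  v_{2} + v_{3} + v_{4} + v_{6} = v_{7} ; sig = [4:1]
  • {2,3,6,7}:  v_{2} + v_{3} + v_{6} + v_{7} = v_{1} ; sig = [4:1]

Hence PRS(X_Σ) =
[[2:1,1], [2:1,1], [2:1,1], [2:1,2,2], [2:2], [3:], [3:], [4:1], [4:1]]


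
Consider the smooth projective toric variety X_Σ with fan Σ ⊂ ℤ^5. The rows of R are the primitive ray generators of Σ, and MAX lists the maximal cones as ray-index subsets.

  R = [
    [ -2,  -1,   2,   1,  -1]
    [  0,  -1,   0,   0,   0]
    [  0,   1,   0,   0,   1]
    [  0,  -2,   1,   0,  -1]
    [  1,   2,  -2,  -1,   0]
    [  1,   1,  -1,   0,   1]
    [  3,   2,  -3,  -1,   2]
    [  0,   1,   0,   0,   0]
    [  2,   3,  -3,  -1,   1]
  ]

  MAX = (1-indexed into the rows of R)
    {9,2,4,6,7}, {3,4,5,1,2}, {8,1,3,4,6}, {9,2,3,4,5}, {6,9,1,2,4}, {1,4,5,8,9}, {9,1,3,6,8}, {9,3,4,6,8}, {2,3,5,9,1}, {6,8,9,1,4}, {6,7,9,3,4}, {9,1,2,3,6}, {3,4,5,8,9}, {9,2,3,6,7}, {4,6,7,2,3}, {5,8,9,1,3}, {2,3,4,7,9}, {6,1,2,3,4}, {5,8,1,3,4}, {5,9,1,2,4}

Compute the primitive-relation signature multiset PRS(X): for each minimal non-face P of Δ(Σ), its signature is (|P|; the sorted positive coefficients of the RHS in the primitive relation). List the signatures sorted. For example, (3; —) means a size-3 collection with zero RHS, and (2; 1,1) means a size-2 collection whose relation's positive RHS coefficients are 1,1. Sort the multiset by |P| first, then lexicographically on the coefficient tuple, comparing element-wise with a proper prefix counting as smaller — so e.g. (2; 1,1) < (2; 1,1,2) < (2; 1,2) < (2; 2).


Primitive collections (7):

  • {2,8}:  v_{2} + v_{8} = 0  ⇒ sig = (2; —)
  • {1,7}:  v_{1} + v_{7} = v_{6}  ⇒ sig = (2; 1)
  • {5,6}:  v_{5} + v_{6} = v_{9}  ⇒ sig = (2; 1)
  • {7,8}:  v_{7} + v_{8} = v_{3} + v_{4} + v_{6} + v_{9}  ⇒ sig = (2; 1,1,1,1)
  • {5,7}:  v_{5} + v_{7} = v_{2} + v_{3} + v_{4} + 2·v_{9}  ⇒ sig = (2; 1,1,1,2)
  • {1,3,4,9}:  v_{1} + v_{3} + v_{4} + v_{9} = v_{8}  ⇒ sig = (4; 1)
  • {2,3,4,6,9}:  v_{2} + v_{3} + v_{4} + v_{6} + v_{9} = v_{7}  ⇒ sig = (5; 1)

Signatures (|P|; sorted positive RHS coefficients), sorted:
    |P|=2: 5 collections, coeffs (), (1), (1), (1,1,1,1), (1,1,1,2)
    |P|=4: 1 collection, coeffs (1)
    |P|=5: 1 collection, coeffs (1)


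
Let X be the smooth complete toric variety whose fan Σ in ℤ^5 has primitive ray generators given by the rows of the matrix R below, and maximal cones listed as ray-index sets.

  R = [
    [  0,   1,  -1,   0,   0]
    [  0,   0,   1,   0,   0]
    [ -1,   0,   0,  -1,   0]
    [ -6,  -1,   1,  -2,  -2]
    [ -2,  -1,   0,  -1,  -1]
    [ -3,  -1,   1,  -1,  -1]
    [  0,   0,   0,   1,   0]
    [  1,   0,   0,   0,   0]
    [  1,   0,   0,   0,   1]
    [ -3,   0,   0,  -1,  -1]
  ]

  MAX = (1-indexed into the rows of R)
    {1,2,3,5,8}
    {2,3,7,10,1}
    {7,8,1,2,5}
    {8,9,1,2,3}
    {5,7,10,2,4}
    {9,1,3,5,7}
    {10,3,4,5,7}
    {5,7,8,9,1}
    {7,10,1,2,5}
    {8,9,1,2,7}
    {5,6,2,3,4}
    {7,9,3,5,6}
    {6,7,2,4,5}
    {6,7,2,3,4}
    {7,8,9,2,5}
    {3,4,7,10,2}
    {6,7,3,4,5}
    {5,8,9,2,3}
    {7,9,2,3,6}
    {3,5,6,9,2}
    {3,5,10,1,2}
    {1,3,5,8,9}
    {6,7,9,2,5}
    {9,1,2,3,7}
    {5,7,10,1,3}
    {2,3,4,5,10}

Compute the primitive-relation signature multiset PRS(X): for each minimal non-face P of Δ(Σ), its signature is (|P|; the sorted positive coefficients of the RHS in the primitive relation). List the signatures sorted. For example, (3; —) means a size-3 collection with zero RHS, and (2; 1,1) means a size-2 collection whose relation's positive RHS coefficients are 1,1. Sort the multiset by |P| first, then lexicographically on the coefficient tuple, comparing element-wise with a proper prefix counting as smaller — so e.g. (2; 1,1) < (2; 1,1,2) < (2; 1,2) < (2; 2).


Minimal non-faces — 11 found among 10 rays, 26 max cones:

  P = {1,6}:  v_{1} + v_{6} = v_{10}  ⟹  sig = (2; 1)
  P = {6,10}:  v_{6} + v_{10} = v_{4}  ⟹  sig = (2; 1)
  P = {6,8}:  v_{6} + v_{8} = v_{2} + v_{5}  ⟹  sig = (2; 1,1)
  P = {4,8}:  v_{4} + v_{8} = v_{2} + v_{5} + v_{10}  ⟹  sig = (2; 1,1,1)
  P = {8,10}:  v_{8} + v_{10} = v_{1} + v_{2} + v_{5}  ⟹  sig = (2; 1,1,1)
  P = {4,9}:  v_{4} + v_{9} = 2·v_{3} + v_{6} + v_{7}  ⟹  sig = (2; 1,1,2)
  P = {9,10}:  v_{9} + v_{10} = 2·v_{3} + v_{7}  ⟹  sig = (2; 1,2)
  P = {1,4}:  v_{1} + v_{4} = 2·v_{10}  ⟹  sig = (2; 2)
  P = {3,7,8}:  v_{3} + v_{7} + v_{8} = 0  ⟹  sig = (3; —)
  P = {1,2,5,9}:  v_{1} + v_{2} + v_{5} + v_{9} = v_{3}  ⟹  sig = (4; 1)
  P = {2,3,5,7}:  v_{2} + v_{3} + v_{5} + v_{7} = v_{6}  ⟹  sig = (4; 1)

Sorted signature multiset PRS(X):
{ (2; 1) ×2,  (2; 1,1),  (2; 1,1,1) ×2,  (2; 1,1,2),  (2; 1,2),  (2; 2),  (3; —),  (4; 1) ×2 }


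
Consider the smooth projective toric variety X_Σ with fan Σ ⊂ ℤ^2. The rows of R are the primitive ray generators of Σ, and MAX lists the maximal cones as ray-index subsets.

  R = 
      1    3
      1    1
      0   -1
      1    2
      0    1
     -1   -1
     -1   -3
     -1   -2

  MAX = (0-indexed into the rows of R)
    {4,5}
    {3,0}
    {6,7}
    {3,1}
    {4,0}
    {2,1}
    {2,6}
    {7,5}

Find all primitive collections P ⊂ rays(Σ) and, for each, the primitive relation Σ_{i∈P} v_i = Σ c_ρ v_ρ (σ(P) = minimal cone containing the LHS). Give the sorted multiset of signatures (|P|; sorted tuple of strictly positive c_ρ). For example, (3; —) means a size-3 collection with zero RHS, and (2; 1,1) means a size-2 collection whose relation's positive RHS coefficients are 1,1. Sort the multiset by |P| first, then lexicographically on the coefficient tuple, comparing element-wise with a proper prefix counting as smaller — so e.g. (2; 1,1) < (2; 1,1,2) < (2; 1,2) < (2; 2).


20 minimal non-faces of Δ(Σ) (on 8 rays):

  P = {0,6}:  v_{0} + v_{6} = 0 ; sig = (2; —)
  P = {1,5}:  v_{1} + v_{5} = 0 ; sig = (2; —)
  P = {2,4}:  v_{2} + v_{4} = 0 ; sig = (2; —)
  P = {3,7}:  v_{3} + v_{7} = 0 ; sig = (2; —)
  P = {0,2}:  v_{0} + v_{2} = v_{3} ; sig = (2; 1)
  P = {0,7}:  v_{0} + v_{7} = v_{4} ; sig = (2; 1)
  P = {1,4}:  v_{1} + v_{4} = v_{3} ; sig = (2; 1)
  P = {1,7}:  v_{1} + v_{7} = v_{2} ; sig = (2; 1)
  P = {2,3}:  v_{2} + v_{3} = v_{1} ; sig = (2; 1)
  P = {2,5}:  v_{2} + v_{5} = v_{7} ; sig = (2; 1)
  P = {2,7}:  v_{2} + v_{7} = v_{6} ; sig = (2; 1)
  P = {3,4}:  v_{3} + v_{4} = v_{0} ; sig = (2; 1)
  P = {3,5}:  v_{3} + v_{5} = v_{4} ; sig = (2; 1)
  P = {3,6}:  v_{3} + v_{6} = v_{2} ; sig = (2; 1)
  P = {4,6}:  v_{4} + v_{6} = v_{7} ; sig = (2; 1)
  P = {4,7}:  v_{4} + v_{7} = v_{5} ; sig = (2; 1)
  P = {0,1}:  v_{0} + v_{1} = 2·v_{3} ; sig = (2; 2)
  P = {0,5}:  v_{0} + v_{5} = 2·v_{4} ; sig = (2; 2)
  P = {1,6}:  v_{1} + v_{6} = 2·v_{2} ; sig = (2; 2)
  P = {5,6}:  v_{5} + v_{6} = 2·v_{7} ; sig = (2; 2)

Hence PRS(X_Σ) =
    |P|=2: 20 collections, coeffs (), (), (), (), (1), (1), (1), (1), (1), (1), (1), (1), (1), (1), (1), (1), (2), (2), (2), (2)


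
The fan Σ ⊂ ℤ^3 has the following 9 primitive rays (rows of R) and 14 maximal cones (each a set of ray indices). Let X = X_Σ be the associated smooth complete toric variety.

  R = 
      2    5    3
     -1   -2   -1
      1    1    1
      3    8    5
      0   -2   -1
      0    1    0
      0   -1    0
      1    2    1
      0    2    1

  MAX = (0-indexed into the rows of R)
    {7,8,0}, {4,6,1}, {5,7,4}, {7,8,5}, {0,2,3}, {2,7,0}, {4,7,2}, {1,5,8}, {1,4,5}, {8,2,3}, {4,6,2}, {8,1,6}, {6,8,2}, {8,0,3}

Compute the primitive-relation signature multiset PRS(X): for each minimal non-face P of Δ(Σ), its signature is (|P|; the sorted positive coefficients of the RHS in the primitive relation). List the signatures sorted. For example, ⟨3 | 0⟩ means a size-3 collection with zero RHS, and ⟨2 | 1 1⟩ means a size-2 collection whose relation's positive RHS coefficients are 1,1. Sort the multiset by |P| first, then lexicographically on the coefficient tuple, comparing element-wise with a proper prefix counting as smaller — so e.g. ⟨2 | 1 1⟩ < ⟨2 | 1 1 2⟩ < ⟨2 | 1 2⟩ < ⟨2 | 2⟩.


Primitive collections (17):

  {1,7}:  v_{1} + v_{7} = 0  →  sig = ⟨2 | 0⟩
  {4,8}:  v_{4} + v_{8} = 0  →  sig = ⟨2 | 0⟩
  {5,6}:  v_{5} + v_{6} = 0  →  sig = ⟨2 | 0⟩
  {1,2}:  v_{1} + v_{2} = v_{6}  →  sig = ⟨2 | 1⟩
  {2,5}:  v_{2} + v_{5} = v_{7}  →  sig = ⟨2 | 1⟩
  {6,7}:  v_{6} + v_{7} = v_{2}  →  sig = ⟨2 | 1⟩
  {0,1}:  v_{0} + v_{1} = v_{2} + v_{8}  →  sig = ⟨2 | 1 1⟩
  {0,4}:  v_{0} + v_{4} = v_{2} + v_{7}  →  sig = ⟨2 | 1 1⟩
  {3,4}:  v_{3} + v_{4} = v_{0} + v_{2}  →  sig = ⟨2 | 1 1⟩
  {3,5}:  v_{3} + v_{5} = v_{0} + v_{7} + v_{8}  →  sig = ⟨2 | 1 1 1⟩
  {0,5}:  v_{0} + v_{5} = 2·v_{7} + v_{8}  →  sig = ⟨2 | 1 2⟩
  {0,6}:  v_{0} + v_{6} = 2·v_{2} + v_{8}  →  sig = ⟨2 | 1 2⟩
  {3,7}:  v_{3} + v_{7} = 2·v_{0}  →  sig = ⟨2 | 2⟩
  {1,3}:  v_{1} + v_{3} = 2·v_{2} + 2·v_{8}  →  sig = ⟨2 | 2 2⟩
  {3,6}:  v_{3} + v_{6} = 3·v_{2} + 2·v_{8}  →  sig = ⟨2 | 2 3⟩
  {0,2,8}:  v_{0} + v_{2} + v_{8} = v_{3}  →  sig = ⟨3 | 1⟩
  {2,7,8}:  v_{2} + v_{7} + v_{8} = v_{0}  →  sig = ⟨3 | 1⟩

Sorted signature multiset PRS(X):
    ⟨2 | 0⟩
    ⟨2 | 0⟩
    ⟨2 | 0⟩
    ⟨2 | 1⟩
    ⟨2 | 1⟩
    ⟨2 | 1⟩
    ⟨2 | 1 1⟩
    ⟨2 | 1 1⟩
    ⟨2 | 1 1⟩
    ⟨2 | 1 1 1⟩
    ⟨2 | 1 2⟩
    ⟨2 | 1 2⟩
    ⟨2 | 2⟩
    ⟨2 | 2 2⟩
    ⟨2 | 2 3⟩
    ⟨3 | 1⟩
    ⟨3 | 1⟩


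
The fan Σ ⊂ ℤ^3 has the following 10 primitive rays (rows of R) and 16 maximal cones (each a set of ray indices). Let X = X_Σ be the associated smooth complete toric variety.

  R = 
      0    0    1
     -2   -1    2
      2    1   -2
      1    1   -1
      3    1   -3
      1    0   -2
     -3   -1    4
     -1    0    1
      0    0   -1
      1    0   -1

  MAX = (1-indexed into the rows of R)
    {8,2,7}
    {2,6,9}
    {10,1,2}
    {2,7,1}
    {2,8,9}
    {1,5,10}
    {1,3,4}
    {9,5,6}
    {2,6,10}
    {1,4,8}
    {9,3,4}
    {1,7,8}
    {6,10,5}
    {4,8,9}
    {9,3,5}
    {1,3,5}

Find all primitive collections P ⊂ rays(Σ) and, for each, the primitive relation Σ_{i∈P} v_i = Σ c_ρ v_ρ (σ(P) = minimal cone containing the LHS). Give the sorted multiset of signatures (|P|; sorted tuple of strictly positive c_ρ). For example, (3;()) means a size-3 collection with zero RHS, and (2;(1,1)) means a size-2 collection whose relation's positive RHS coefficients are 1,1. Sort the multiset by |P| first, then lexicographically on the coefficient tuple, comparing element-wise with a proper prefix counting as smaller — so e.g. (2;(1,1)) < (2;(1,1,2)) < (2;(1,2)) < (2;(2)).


Minimal non-faces — 22 found among 10 rays, 16 max cones:

  P={1,9}:  v_{1} + v_{9} = 0  ⟹  sig = (2;())
  P={2,3}:  v_{2} + v_{3} = 0  ⟹  sig = (2;())
  P={8,10}:  v_{8} + v_{10} = 0  ⟹  sig = (2;())
  P={1,6}:  v_{1} + v_{6} = v_{10}  ⟹  sig = (2;(1))
  P={2,4}:  v_{2} + v_{4} = v_{8}  ⟹  sig = (2;(1))
  P={2,5}:  v_{2} + v_{5} = v_{10}  ⟹  sig = (2;(1))
  P={3,8}:  v_{3} + v_{8} = v_{4}  ⟹  sig = (2;(1))
  P={3,10}:  v_{3} + v_{10} = v_{5}  ⟹  sig = (2;(1))
  P={4,10}:  v_{4} + v_{10} = v_{3}  ⟹  sig = (2;(1))
  P={5,7}:  v_{5} + v_{7} = v_{1}  ⟹  sig = (2;(1))
  P={5,8}:  v_{5} + v_{8} = v_{3}  ⟹  sig = (2;(1))
  P={6,7}:  v_{6} + v_{7} = v_{2}  ⟹  sig = (2;(1))
  P={6,8}:  v_{6} + v_{8} = v_{9}  ⟹  sig = (2;(1))
  P={9,10}:  v_{9} + v_{10} = v_{6}  ⟹  sig = (2;(1))
  P={3,6}:  v_{3} + v_{6} = v_{5} + v_{9}  ⟹  sig = (2;(1,1))
  P={3,7}:  v_{3} + v_{7} = v_{1} + v_{8}  ⟹  sig = (2;(1,1))
  P={4,6}:  v_{4} + v_{6} = v_{3} + v_{9}  ⟹  sig = (2;(1,1))
  P={7,9}:  v_{7} + v_{9} = v_{2} + v_{8}  ⟹  sig = (2;(1,1))
  P={7,10}:  v_{7} + v_{10} = v_{1} + v_{2}  ⟹  sig = (2;(1,1))
  P={4,7}:  v_{4} + v_{7} = v_{1} + 2·v_{8}  ⟹  sig = (2;(1,2))
  P={4,5}:  v_{4} + v_{5} = 2·v_{3}  ⟹  sig = (2;(2))
  P={1,2,8}:  v_{1} + v_{2} + v_{8} = v_{7}  ⟹  sig = (3;(1))

Sorted signature multiset PRS(X):
{ (2;()) ×3,  (2;(1)) ×11,  (2;(1,1)) ×5,  (2;(1,2)),  (2;(2)),  (3;(1)) }
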